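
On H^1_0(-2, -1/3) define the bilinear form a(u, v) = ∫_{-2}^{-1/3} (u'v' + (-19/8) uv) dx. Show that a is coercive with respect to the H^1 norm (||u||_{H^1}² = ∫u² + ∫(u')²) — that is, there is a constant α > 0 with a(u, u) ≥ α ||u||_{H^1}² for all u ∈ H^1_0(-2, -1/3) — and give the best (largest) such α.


α = (-475 + 72*π^2)/(8*(25 + 9*π^2))

Coercivity of a(·,·) on H^1_0(-2, -1/3) means a(u, u) ≥ α ||u||_{H^1}² for every u ∈ H^1_0.
The interval has length L = 5/3, and Poincaré/coercivity depend only on L. Here a(u, u) = ∫(u')² + (-19/8)·∫u².
Here c = -19/8 < 0 with |c| < (π/L)² = 9*π^2/25, so coercivity still holds. The condition a(u,u) ≥ α||u||_{H^1}² reads (1−α)∫(u')² ≥ (α−c)∫u². Any admissible α is ≤ 1 (rapidly oscillating u have ∫u²/∫(u')² → 0), and α = 1 would force 0 ≥ (1−c)∫u², impossible since c < 1; so 1−α > 0. By the sharp Poincaré inequality on H^1_0 of an interval of length L, ∫(u')² ≥ (π/L)²∫u² with equality for the first sine mode sin(π(x−x₀)/L) (x₀ the left endpoint), so the inequality holds for all u iff (1−α)(π/L)² ≥ α − c, i.e. α ≤ ((π/L)² + c)/((π/L)² + 1) = (1 + c(L/π)²)/(1 + (L/π)²). (Direct route, valid since c ≤ 0: Poincaré gives c∫u² ≥ c(L/π)²∫(u')², so a(u,u) ≥ (1 + c(L/π)²)∫(u')², while ||u||_{H^1}² ≤ (1 + (L/π)²)∫(u')²; dividing yields the same α.) With (π/L)² = 9*π^2/25 and c = -19/8, the largest admissible constant is α = ((π/L)² + c)/((π/L)² + 1).
Simplifying, α = (-475 + 72*π^2)/(8*(25 + 9*π^2)).


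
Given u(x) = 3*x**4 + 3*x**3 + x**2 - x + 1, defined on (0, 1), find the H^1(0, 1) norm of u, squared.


||u||_{H^1}^2 = 7333/84

The H^1 norm (squared) on an interval (0, L) is
  ||u||_{H^1}^2 = ∫_0^L u(x)^2 dx + ∫_0^L u'(x)^2 dx.
Compute u'(x) = 12*x**3 + 9*x**2 + 2*x - 1.
Then u(x)^2 = 9*x**8 + 18*x**7 + 15*x**6 + x**4 + 4*x**3 + 3*x**2 - 2*x + 1 and u'(x)^2 = 144*x**6 + 216*x**5 + 129*x**4 + 12*x**3 - 14*x**2 - 4*x + 1.
Integrate each monomial from 0 to 1 using ∫_0^1 c·x^n dx = c·1^(n+1)/(n+1):
  ∫_0^1 u(x)^2 dx = ∫_0^1 (9*x^8 + 18*x^7 + 15*x^6 + x^4 + 4*x^3 + 3*x^2 - 2*x + 1) dx. Term by term:
    ∫_0^1 9*x^8 dx = 1;  ∫_0^1 18*x^7 dx = 9/4;  ∫_0^1 15*x^6 dx = 15/7;
    ∫_0^1 x^4 dx = 1/5;  ∫_0^1 4*x^3 dx = 1;  ∫_0^1 3*x^2 dx = 1;
    ∫_0^1 -2*x dx = -1;  ∫_0^1 1 dx = 1.
  Sum: 1 + 9/4 + 15/7 + 1/5 + 1 + 1 − 1 + 1 = 1063/140.
  ∫_0^1 u'(x)^2 dx = ∫_0^1 (144*x^6 + 216*x^5 + 129*x^4 + 12*x^3 - 14*x^2 - 4*x + 1) dx. Term by term:
    ∫_0^1 144*x^6 dx = 144/7;  ∫_0^1 216*x^5 dx = 36;  ∫_0^1 129*x^4 dx = 129/5;
    ∫_0^1 12*x^3 dx = 3;  ∫_0^1 -14*x^2 dx = -14/3;  ∫_0^1 -4*x dx = -2;
    ∫_0^1 1 dx = 1.
  Sum: 144/7 + 36 + 129/5 + 3 − 14/3 − 2 + 1 = 8369/105.
Adding: ||u||_{H^1}^2 = 1063/140 + 8369/105 = 7333/84.


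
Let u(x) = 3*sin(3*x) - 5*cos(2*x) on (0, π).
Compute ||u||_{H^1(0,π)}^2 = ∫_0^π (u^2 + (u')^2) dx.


||u||_{H^1(0,π)}^2 = -180 + 215*π/2

u'(x) = 10*sin(2*x) + 9*cos(3*x).
Expand u² and (u')² and integrate term by term on (0, π), using: for integers n ≥ 1, ∫_0^π sin²(nx) dx = ∫_0^π cos²(nx) dx = π/2; for n ≠ n', ∫_0^π sin(nx)sin(n'x) dx = ∫_0^π cos(nx)cos(n'x) dx = 0; and by product-to-sum, ∫_0^π sin(nx)cos(n'x) dx = ½∫_0^π [sin((n+n')x) + sin((n−n')x)] dx, which is 0 when n+n' is even and 2n/(n²−n'²) when n+n' is odd (it need not vanish on (0, π)).
  u² squared terms: (-5)²·∫cos(2x)² dx = 25·π/2 = 25*π/2;  (3)²·∫sin(3x)² dx = 9·π/2 = 9*π/2.
  u² cross terms: 2·(-5)·(3)·∫cos(2x)·sin(3x) dx = -30·(6/5) = -36.
  So ∫_0^π u² dx = 25*π/2 + 9*π/2 − 36 = -36 + 17*π.
  (u')² squared terms: (9)²·∫cos(3x)² dx = 81·π/2 = 81*π/2;  (10)²·∫sin(2x)² dx = 100·π/2 = 50*π.
  (u')² cross terms: 2·(9)·(10)·∫cos(3x)·sin(2x) dx = 180·(-4/5) = -144.
  So ∫_0^π (u')² dx = 81*π/2 + 50*π − 144 = -144 + 181*π/2.
||u||_{H^1}^2 = (-36 + 17*π) + (-144 + 181*π/2) = -180 + 215*π/2.


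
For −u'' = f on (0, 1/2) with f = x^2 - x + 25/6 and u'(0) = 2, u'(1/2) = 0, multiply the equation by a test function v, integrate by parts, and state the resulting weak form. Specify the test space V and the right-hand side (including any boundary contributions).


V = H^1(0, 1/2) (v unrestricted at boundary; u is determined up to an additive constant); weak form: ∫_0^1/2 u'v' dx = ∫_0^1/2 (x^2 - x + 25/6) v dx − 2·v(0) for all v ∈ V.

Multiply both sides by a test function v and integrate from 0 to 1/2:
  ∫_0^1/2 −u''(x) v(x) dx = ∫_0^1/2 f(x) v(x) dx.
Integrate the LHS by parts once:
  ∫_0^1/2 −u'' v dx = −[u'(x) v(x)]_0^1/2 + ∫_0^1/2 u'(x) v'(x) dx.
Thus ∫_0^1/2 u'(x) v'(x) dx = ∫_0^1/2 f(x) v(x) dx + [u'(x) v(x)]_0^1/2.
Choose V so that boundary terms are either known or forced to vanish.
u has inhomogeneous Neumann u'(0) = 2, u'(1/2) = 0. [u' v]_0^1/2 = (0)·v(1/2) − (2)·v(0) = − 2·v(0). Take V = H^1(0, 1/2); boundary term becomes part of RHS.
Weak formulation: find u (satisfying any essential BC) such that ∫_0^1/2 u'(x) v'(x) dx = ∫_0^1/2 f v dx − 2·v(0) for all v ∈ V (Neumann data are natural BCs: they enter the RHS as boundary terms).
Substituting f(x) = x^2 - x + 25/6, the right-hand side is ∫_0^1/2 (x^2 - x + 25/6) v dx − 2·v(0).
Compatibility check (pure Neumann): taking v ≡ 1 ∈ V gives 0 = ∫_0^1/2 f dx + (0) − (2), i.e. ∫_0^1/2 f dx must equal u'(0) − u'(1/2) = 2. Indeed ∫_0^1/2 (x^2 - x + 25/6) dx = 2, so the data are compatible. The solution is then unique only up to an additive constant (fix it e.g. by requiring ∫_0^1/2 u dx = 0).


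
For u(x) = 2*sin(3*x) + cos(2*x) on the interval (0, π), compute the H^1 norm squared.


||u||_{H^1(0,π)}^2 = 24 + 45*π/2

u'(x) = -2*sin(2*x) + 6*cos(3*x).
Expand u² and (u')² and integrate term by term on (0, π), using: for integers n ≥ 1, ∫_0^π sin²(nx) dx = ∫_0^π cos²(nx) dx = π/2; for n ≠ n', ∫_0^π sin(nx)sin(n'x) dx = ∫_0^π cos(nx)cos(n'x) dx = 0; and by product-to-sum, ∫_0^π sin(nx)cos(n'x) dx = ½∫_0^π [sin((n+n')x) + sin((n−n')x)] dx, which is 0 when n+n' is even and 2n/(n²−n'²) when n+n' is odd (it need not vanish on (0, π)).
  u² squared terms: (2)²·∫sin(3x)² dx = 4·π/2 = 2*π;  (1)²·∫cos(2x)² dx = 1·π/2 = π/2.
  u² cross terms: 2·(2)·(1)·∫sin(3x)·cos(2x) dx = 4·(6/5) = 24/5.
  So ∫_0^π u² dx = 2*π + π/2 + 24/5 = 24/5 + 5*π/2.
  (u')² squared terms: (-2)²·∫sin(2x)² dx = 4·π/2 = 2*π;  (6)²·∫cos(3x)² dx = 36·π/2 = 18*π.
  (u')² cross terms: 2·(-2)·(6)·∫sin(2x)·cos(3x) dx = -24·(-4/5) = 96/5.
  So ∫_0^π (u')² dx = 2*π + 18*π + 96/5 = 96/5 + 20*π.
||u||_{H^1}^2 = (24/5 + 5*π/2) + (96/5 + 20*π) = 24 + 45*π/2.


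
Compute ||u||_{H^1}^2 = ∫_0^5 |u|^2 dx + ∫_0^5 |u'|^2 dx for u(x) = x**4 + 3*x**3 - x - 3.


||u||_{H^1}^2 = 254462375/252

The H^1 norm (squared) on an interval (0, L) is
  ||u||_{H^1}^2 = ∫_0^L u(x)^2 dx + ∫_0^L u'(x)^2 dx.
Compute u'(x) = 4*x**3 + 9*x**2 - 1.
Then u(x)^2 = x**8 + 6*x**7 + 9*x**6 - 2*x**5 - 12*x**4 - 18*x**3 + x**2 + 6*x + 9 and u'(x)^2 = 16*x**6 + 72*x**5 + 81*x**4 - 8*x**3 - 18*x**2 + 1.
Integrate each monomial from 0 to 5 using ∫_0^5 c·x^n dx = c·5^(n+1)/(n+1):
  ∫_0^5 u(x)^2 dx = ∫_0^5 (x^8 + 6*x^7 + 9*x^6 - 2*x^5 - 12*x^4 - 18*x^3 + x^2 + 6*x + 9) dx. Term by term:
    ∫_0^5 x^8 dx = 1953125/9;  ∫_0^5 6*x^7 dx = 1171875/4;  ∫_0^5 9*x^6 dx = 703125/7;
    ∫_0^5 -2*x^5 dx = -15625/3;  ∫_0^5 -12*x^4 dx = -7500;  ∫_0^5 -18*x^3 dx = -5625/2;
    ∫_0^5 x^2 dx = 125/3;  ∫_0^5 6*x dx = 75;  ∫_0^5 9 dx = 45.
  Sum: 1953125/9 + 1171875/4 + 703125/7 − 15625/3 − 7500 − 5625/2 + 125/3 + 75 + 45 = 149957615/252.
  ∫_0^5 u'(x)^2 dx = ∫_0^5 (16*x^6 + 72*x^5 + 81*x^4 - 8*x^3 - 18*x^2 + 1) dx. Term by term:
    ∫_0^5 16*x^6 dx = 1250000/7;  ∫_0^5 72*x^5 dx = 187500;  ∫_0^5 81*x^4 dx = 50625;
    ∫_0^5 -8*x^3 dx = -1250;  ∫_0^5 -18*x^2 dx = -750;  ∫_0^5 1 dx = 5.
  Sum: 1250000/7 + 187500 + 50625 − 1250 − 750 + 5 = 2902910/7.
Adding: ||u||_{H^1}^2 = 149957615/252 + 2902910/7 = 254462375/252.


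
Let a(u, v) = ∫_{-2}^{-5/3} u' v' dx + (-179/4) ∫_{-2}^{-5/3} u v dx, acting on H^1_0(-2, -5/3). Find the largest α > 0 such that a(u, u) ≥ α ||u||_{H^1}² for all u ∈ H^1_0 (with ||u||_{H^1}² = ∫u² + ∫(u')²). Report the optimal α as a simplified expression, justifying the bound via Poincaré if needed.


α = (-179 + 36*π^2)/(4*(1 + 9*π^2))

Coercivity of a(·,·) on H^1_0(-2, -5/3) means a(u, u) ≥ α ||u||_{H^1}² for every u ∈ H^1_0.
The interval has length L = 1/3, and Poincaré/coercivity depend only on L. Here a(u, u) = ∫(u')² + (-179/4)·∫u².
Here c = -179/4 < 0 with |c| < (π/L)² = 9*π^2, so coercivity still holds. The condition a(u,u) ≥ α||u||_{H^1}² reads (1−α)∫(u')² ≥ (α−c)∫u². Any admissible α is ≤ 1 (rapidly oscillating u have ∫u²/∫(u')² → 0), and α = 1 would force 0 ≥ (1−c)∫u², impossible since c < 1; so 1−α > 0. By the sharp Poincaré inequality on H^1_0 of an interval of length L, ∫(u')² ≥ (π/L)²∫u² with equality for the first sine mode sin(π(x−x₀)/L) (x₀ the left endpoint), so the inequality holds for all u iff (1−α)(π/L)² ≥ α − c, i.e. α ≤ ((π/L)² + c)/((π/L)² + 1) = (1 + c(L/π)²)/(1 + (L/π)²). (Direct route, valid since c ≤ 0: Poincaré gives c∫u² ≥ c(L/π)²∫(u')², so a(u,u) ≥ (1 + c(L/π)²)∫(u')², while ||u||_{H^1}² ≤ (1 + (L/π)²)∫(u')²; dividing yields the same α.) With (π/L)² = 9*π^2 and c = -179/4, the largest admissible constant is α = ((π/L)² + c)/((π/L)² + 1).
Simplifying, α = (-179 + 36*π^2)/(4*(1 + 9*π^2)).


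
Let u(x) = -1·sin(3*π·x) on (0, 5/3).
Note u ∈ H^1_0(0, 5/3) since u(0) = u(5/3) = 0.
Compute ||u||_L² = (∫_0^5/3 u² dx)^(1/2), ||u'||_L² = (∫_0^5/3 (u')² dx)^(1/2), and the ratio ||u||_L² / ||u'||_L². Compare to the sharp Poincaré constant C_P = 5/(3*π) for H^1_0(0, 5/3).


||u||_L² / ||u'||_L² = 1/(3*π) < C_P = 5/(3*π).

u(x) = -1·sin(3*π·x), so u'(x) = -3*π*cos(3*π*x).
Writing u(x) = A·sin(kπx/L) with A = -1 and k = 5, use ∫_0^L sin²(kπx/L) dx = L/2 and ∫_0^L cos²(kπx/L) dx = L/2.
u² = 1·sin²(3*π·x) and (u')² = 9*π^2·cos²(3*π·x), and each of sin², cos² integrates to L/2 = 5/6 over (0, 5/3).
∫_0^5/3 u² dx = 5/6, so ||u||_L² = sqrt(30)/6.
∫_0^5/3 (u')² dx = 15*π^2/2, so ||u'||_L² = sqrt(30)*π/2.
Ratio ||u||_L² / ||u'||_L² = 1/(3*π).
Sharp Poincaré constant on H^1_0(0, 5/3) is C_P = L/π = 5/(3*π), achieved by sin(3*π/5·x).
This is the k = 5 harmonic; the ratio L/(kπ) is strictly less than C_P = L/π, consistent with the sharp inequality ||u||_L² ≤ C_P ||u'||_L².


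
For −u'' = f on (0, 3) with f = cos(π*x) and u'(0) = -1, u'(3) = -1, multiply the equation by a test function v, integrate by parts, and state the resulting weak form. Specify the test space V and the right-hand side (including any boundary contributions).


V = H^1(0, 3) (v unrestricted at boundary; u is determined up to an additive constant); weak form: ∫_0^3 u'v' dx = ∫_0^3 (cos(π*x)) v dx − v(3) + v(0) for all v ∈ V.

Multiply both sides by a test function v and integrate from 0 to 3:
  ∫_0^3 −u''(x) v(x) dx = ∫_0^3 f(x) v(x) dx.
Integrate the LHS by parts once:
  ∫_0^3 −u'' v dx = −[u'(x) v(x)]_0^3 + ∫_0^3 u'(x) v'(x) dx.
Thus ∫_0^3 u'(x) v'(x) dx = ∫_0^3 f(x) v(x) dx + [u'(x) v(x)]_0^3.
Choose V so that boundary terms are either known or forced to vanish.
u has inhomogeneous Neumann u'(0) = -1, u'(3) = -1. [u' v]_0^3 = (-1)·v(3) − (-1)·v(0) = − v(3) + v(0). Take V = H^1(0, 3); boundary term becomes part of RHS.
Weak formulation: find u (satisfying any essential BC) such that ∫_0^3 u'(x) v'(x) dx = ∫_0^3 f v dx − v(3) + v(0) for all v ∈ V (Neumann data are natural BCs: they enter the RHS as boundary terms).
Substituting f(x) = cos(π*x), the right-hand side is ∫_0^3 (cos(π*x)) v dx − v(3) + v(0).
Compatibility check (pure Neumann): taking v ≡ 1 ∈ V gives 0 = ∫_0^3 f dx + (-1) − (-1), i.e. ∫_0^3 f dx must equal u'(0) − u'(3) = 0. Indeed ∫_0^3 (cos(π*x)) dx = 0, so the data are compatible. The solution is then unique only up to an additive constant (fix it e.g. by requiring ∫_0^3 u dx = 0).


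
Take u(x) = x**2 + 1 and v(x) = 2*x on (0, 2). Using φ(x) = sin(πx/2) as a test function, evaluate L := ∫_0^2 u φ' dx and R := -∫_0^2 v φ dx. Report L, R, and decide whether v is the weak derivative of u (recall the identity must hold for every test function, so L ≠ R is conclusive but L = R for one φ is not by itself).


LHS = -8/π, RHS = -8/π. Yes, v = u' weakly.

u(x) = x**2 + 1, classical derivative u'(x) = 2*x.
φ(x) = sin(πx/2), so φ'(x) = π*cos(π*x/2)/2.
Note φ(0) = φ(2) = 0, so the boundary term u·φ vanishes.
LHS = ∫_0^2 u(x) φ'(x) dx = ∫_0^2 (π*x^2*cos(π*x/2)/2 + π*cos(π*x/2)/2) dx. Term by term:
  ∫_0^2 π*cos(π*x/2)/2 dx = 0;  ∫_0^2 π*x^2*cos(π*x/2)/2 dx = -8/π.
Sum: 0 − 8/π = -8/π.
So LHS = -8/π.
∫_0^2 v(x) φ(x) dx = ∫_0^2 (2*x*sin(π*x/2)) dx. Term by term:
  ∫_0^2 2*x*sin(π*x/2) dx = 8/π.
So RHS = -∫_0^2 v(x) φ(x) dx = -8/π.
LHS = RHS, so the identity holds for this test φ.
Moreover u is smooth here and v(x) = u'(x) = 2*x pointwise, so the identity holds for every test function. Hence v is the weak derivative of u.


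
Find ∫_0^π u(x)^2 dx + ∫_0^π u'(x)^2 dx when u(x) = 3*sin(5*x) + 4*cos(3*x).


||u||_{H^1(0,π)}^2 = 197*π

u'(x) = -12*sin(3*x) + 15*cos(5*x).
Expand u² and (u')² and integrate term by term on (0, π), using: for integers n ≥ 1, ∫_0^π sin²(nx) dx = ∫_0^π cos²(nx) dx = π/2; for n ≠ n', ∫_0^π sin(nx)sin(n'x) dx = ∫_0^π cos(nx)cos(n'x) dx = 0; and by product-to-sum, ∫_0^π sin(nx)cos(n'x) dx = ½∫_0^π [sin((n+n')x) + sin((n−n')x)] dx, which is 0 when n+n' is even and 2n/(n²−n'²) when n+n' is odd (it need not vanish on (0, π)).
  u² squared terms: (3)²·∫sin(5x)² dx = 9·π/2 = 9*π/2;  (4)²·∫cos(3x)² dx = 16·π/2 = 8*π.
  u² cross terms: 2·(3)·(4)·∫sin(5x)·cos(3x) dx = 24·(0) = 0.
  So ∫_0^π u² dx = 9*π/2 + 8*π + 0 = 25*π/2.
  (u')² squared terms: (-12)²·∫sin(3x)² dx = 144·π/2 = 72*π;  (15)²·∫cos(5x)² dx = 225·π/2 = 225*π/2.
  (u')² cross terms: 2·(-12)·(15)·∫sin(3x)·cos(5x) dx = -360·(0) = 0.
  So ∫_0^π (u')² dx = 72*π + 225*π/2 + 0 = 369*π/2.
||u||_{H^1}^2 = (25*π/2) + (369*π/2) = 197*π.


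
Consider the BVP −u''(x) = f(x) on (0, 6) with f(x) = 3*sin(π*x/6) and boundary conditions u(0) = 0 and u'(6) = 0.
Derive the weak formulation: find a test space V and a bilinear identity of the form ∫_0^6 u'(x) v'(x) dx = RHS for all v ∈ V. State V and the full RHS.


V = {v ∈ H^1(0, 6) : v(0) = 0} (test functions vanish at x = 0 where u is specified); weak form: ∫_0^6 u'v' dx = ∫_0^6 (3*sin(π*x/6)) v dx for all v ∈ V.

Multiply both sides by a test function v and integrate from 0 to 6:
  ∫_0^6 −u''(x) v(x) dx = ∫_0^6 f(x) v(x) dx.
Integrate the LHS by parts once:
  ∫_0^6 −u'' v dx = −[u'(x) v(x)]_0^6 + ∫_0^6 u'(x) v'(x) dx.
Thus ∫_0^6 u'(x) v'(x) dx = ∫_0^6 f(x) v(x) dx + [u'(x) v(x)]_0^6.
Choose V so that boundary terms are either known or forced to vanish.
Mixed BC: u(0) = 0 (Dirichlet) and u'(6) = 0 (Neumann). Define V = {v ∈ H^1(0, 6) : v(0) = 0}. Then [u' v]_0^6 = u'(6)·v(6) − u'(0)·0 = 0.
Weak formulation: find u (satisfying any essential BC) such that ∫_0^6 u'(x) v'(x) dx = ∫_0^6 f v dx for all v ∈ V (Dirichlet at 0 absorbed into V; the Neumann datum at x = 6 is zero, so no boundary term remains).
Substituting f(x) = 3*sin(π*x/6), the right-hand side is ∫_0^6 (3*sin(π*x/6)) v dx.


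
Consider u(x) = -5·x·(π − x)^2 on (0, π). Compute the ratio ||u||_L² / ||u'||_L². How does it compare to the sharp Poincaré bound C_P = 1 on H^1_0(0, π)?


||u||_L² / ||u'||_L² = sqrt(14)*π/14 < C_P = 1.

u(x) = -5·x·(π − x)^2, so u'(x) = 5*(π - 3*x)*(x - π).
u(x) = -5·x·(π − x)^2 vanishes at x = 0 and x = π, so u ∈ H^1_0(0, π). Differentiate via the product rule and integrate the resulting polynomials term by term.
  ∫_0^π u² dx = ∫_0^π (25*x^6 - 100*π*x^5 + 150*π^2*x^4 - 100*π^3*x^3 + 25*π^4*x^2) dx. Term by term:
    ∫_0^π 25*x^6 dx = 25*π^7/7;  ∫_0^π -100*π*x^5 dx = -50*π^7/3;  ∫_0^π 150*π^2*x^4 dx = 30*π^7;
    ∫_0^π -100*π^3*x^3 dx = -25*π^7;  ∫_0^π 25*π^4*x^2 dx = 25*π^7/3.
  Sum: 25*π^7/7 − 50*π^7/3 + 30*π^7 − 25*π^7 + 25*π^7/3 = 5*π^7/21.
  ∫_0^π (u')² dx = ∫_0^π (225*x^4 - 600*π*x^3 + 550*π^2*x^2 - 200*π^3*x + 25*π^4) dx. Term by term:
    ∫_0^π 225*x^4 dx = 45*π^5;  ∫_0^π -600*π*x^3 dx = -150*π^5;  ∫_0^π 550*π^2*x^2 dx = 550*π^5/3;
    ∫_0^π -200*π^3*x dx = -100*π^5;  ∫_0^π 25*π^4 dx = 25*π^5.
  Sum: 45*π^5 − 150*π^5 + 550*π^5/3 − 100*π^5 + 25*π^5 = 10*π^5/3.
∫_0^π u² dx = 5*π^7/21, so ||u||_L² = sqrt(105)*π^(7/2)/21.
∫_0^π (u')² dx = 10*π^5/3, so ||u'||_L² = sqrt(30)*π^(5/2)/3.
Ratio ||u||_L² / ||u'||_L² = sqrt(14)*π/14.
Sharp Poincaré constant on H^1_0(0, π) is C_P = L/π = 1, achieved by sin(x).
A polynomial bump cannot attain the sharp Poincaré constant (only the first sine eigenfunction does), so the ratio is strictly less than C_P, consistent with ||u||_L² ≤ C_P ||u'||_L².


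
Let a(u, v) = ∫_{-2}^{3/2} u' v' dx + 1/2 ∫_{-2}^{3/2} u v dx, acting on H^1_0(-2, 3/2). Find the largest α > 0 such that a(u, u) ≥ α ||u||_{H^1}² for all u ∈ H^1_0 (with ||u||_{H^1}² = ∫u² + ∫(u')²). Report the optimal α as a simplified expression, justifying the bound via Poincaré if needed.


α = (49 + 8*π^2)/(2*(4*π^2 + 49))

Coercivity of a(·,·) on H^1_0(-2, 3/2) means a(u, u) ≥ α ||u||_{H^1}² for every u ∈ H^1_0.
The interval has length L = 7/2, and Poincaré/coercivity depend only on L. Here a(u, u) = ∫(u')² + (1/2)·∫u².
Here 0 < c = 1/2 < 1. The condition a(u,u) ≥ α||u||_{H^1}² reads (1−α)∫(u')² ≥ (α−c)∫u². Any admissible α is ≤ 1 (rapidly oscillating u have ∫u²/∫(u')² → 0), and α = 1 would force 0 ≥ (1−c)∫u², impossible since c < 1; so 1−α > 0. By the sharp Poincaré inequality on H^1_0 of an interval of length L, ∫(u')² ≥ (π/L)²∫u² with equality for the first sine mode sin(π(x−x₀)/L) (x₀ the left endpoint), so the inequality holds for all u iff (1−α)(π/L)² ≥ α − c, i.e. α ≤ ((π/L)² + c)/((π/L)² + 1) = (1 + c(L/π)²)/(1 + (L/π)²). With (π/L)² = 4*π^2/49 and c = 1/2, the largest admissible constant is α = ((π/L)² + c)/((π/L)² + 1).
Simplifying, α = (49 + 8*π^2)/(2*(4*π^2 + 49)).


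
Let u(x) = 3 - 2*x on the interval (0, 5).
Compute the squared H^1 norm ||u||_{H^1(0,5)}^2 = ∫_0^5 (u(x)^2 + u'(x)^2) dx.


||u||_{H^1}^2 = 245/3

The H^1 norm (squared) on an interval (0, L) is
  ||u||_{H^1}^2 = ∫_0^L u(x)^2 dx + ∫_0^L u'(x)^2 dx.
Compute u'(x) = -2.
Then u(x)^2 = 4*x**2 - 12*x + 9 and u'(x)^2 = 4.
Integrate each monomial from 0 to 5 using ∫_0^5 c·x^n dx = c·5^(n+1)/(n+1):
  ∫_0^5 u(x)^2 dx = ∫_0^5 (4*x^2 - 12*x + 9) dx. Term by term:
    ∫_0^5 4*x^2 dx = 500/3;  ∫_0^5 -12*x dx = -150;  ∫_0^5 9 dx = 45.
  Sum: 500/3 − 150 + 45 = 185/3.
  ∫_0^5 u'(x)^2 dx = ∫_0^5 (4) dx. Term by term:
    ∫_0^5 4 dx = 20.
Adding: ||u||_{H^1}^2 = 185/3 + 20 = 245/3.


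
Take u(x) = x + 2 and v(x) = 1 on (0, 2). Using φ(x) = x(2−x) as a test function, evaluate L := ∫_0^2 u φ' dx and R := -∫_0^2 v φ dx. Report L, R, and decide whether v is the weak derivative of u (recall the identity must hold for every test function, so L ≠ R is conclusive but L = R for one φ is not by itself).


LHS = -4/3, RHS = -4/3. Yes, v = u' weakly.

u(x) = x + 2, classical derivative u'(x) = 1.
φ(x) = x(2−x), so φ'(x) = 2 - 2*x.
Note φ(0) = φ(2) = 0, so the boundary term u·φ vanishes.
LHS = ∫_0^2 u(x) φ'(x) dx = ∫_0^2 (-2*x^2 - 2*x + 4) dx. Term by term:
  ∫_0^2 -2*x^2 dx = -16/3;  ∫_0^2 -2*x dx = -4;  ∫_0^2 4 dx = 8.
Sum: -16/3 − 4 + 8 = -4/3.
So LHS = -4/3.
∫_0^2 v(x) φ(x) dx = ∫_0^2 (-x^2 + 2*x) dx. Term by term:
  ∫_0^2 -x^2 dx = -8/3;  ∫_0^2 2*x dx = 4.
Sum: -8/3 + 4 = 4/3.
So RHS = -∫_0^2 v(x) φ(x) dx = -4/3.
LHS = RHS, so the identity holds for this test φ.
Moreover u is smooth here and v(x) = u'(x) = 1 pointwise, so the identity holds for every test function. Hence v is the weak derivative of u.


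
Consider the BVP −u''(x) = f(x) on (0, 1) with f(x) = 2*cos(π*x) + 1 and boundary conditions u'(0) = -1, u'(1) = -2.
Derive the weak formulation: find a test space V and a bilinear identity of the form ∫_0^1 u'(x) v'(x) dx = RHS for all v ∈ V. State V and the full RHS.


V = H^1(0, 1) (v unrestricted at boundary; u is determined up to an additive constant); weak form: ∫_0^1 u'v' dx = ∫_0^1 (2*cos(π*x) + 1) v dx − 2·v(1) + v(0) for all v ∈ V.

Multiply both sides by a test function v and integrate from 0 to 1:
  ∫_0^1 −u''(x) v(x) dx = ∫_0^1 f(x) v(x) dx.
Integrate the LHS by parts once:
  ∫_0^1 −u'' v dx = −[u'(x) v(x)]_0^1 + ∫_0^1 u'(x) v'(x) dx.
Thus ∫_0^1 u'(x) v'(x) dx = ∫_0^1 f(x) v(x) dx + [u'(x) v(x)]_0^1.
Choose V so that boundary terms are either known or forced to vanish.
u has inhomogeneous Neumann u'(0) = -1, u'(1) = -2. [u' v]_0^1 = (-2)·v(1) − (-1)·v(0) = − 2·v(1) + v(0). Take V = H^1(0, 1); boundary term becomes part of RHS.
Weak formulation: find u (satisfying any essential BC) such that ∫_0^1 u'(x) v'(x) dx = ∫_0^1 f v dx − 2·v(1) + v(0) for all v ∈ V (Neumann data are natural BCs: they enter the RHS as boundary terms).
Substituting f(x) = 2*cos(π*x) + 1, the right-hand side is ∫_0^1 (2*cos(π*x) + 1) v dx − 2·v(1) + v(0).
Compatibility check (pure Neumann): taking v ≡ 1 ∈ V gives 0 = ∫_0^1 f dx + (-2) − (-1), i.e. ∫_0^1 f dx must equal u'(0) − u'(1) = 1. Indeed ∫_0^1 (2*cos(π*x) + 1) dx = 1, so the data are compatible. The solution is then unique only up to an additive constant (fix it e.g. by requiring ∫_0^1 u dx = 0).


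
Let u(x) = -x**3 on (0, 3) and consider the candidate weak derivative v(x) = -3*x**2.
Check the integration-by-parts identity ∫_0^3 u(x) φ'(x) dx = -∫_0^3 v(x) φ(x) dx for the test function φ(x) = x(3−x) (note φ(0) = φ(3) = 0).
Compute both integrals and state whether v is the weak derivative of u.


LHS = 729/20, RHS = 729/20. Yes, v = u' weakly.

u(x) = -x**3, classical derivative u'(x) = -3*x**2.
φ(x) = x(3−x), so φ'(x) = 3 - 2*x.
Note φ(0) = φ(3) = 0, so the boundary term u·φ vanishes.
LHS = ∫_0^3 u(x) φ'(x) dx = ∫_0^3 (2*x^4 - 3*x^3) dx. Term by term:
  ∫_0^3 2*x^4 dx = 486/5;  ∫_0^3 -3*x^3 dx = -243/4.
Sum: 486/5 − 243/4 = 729/20.
So LHS = 729/20.
∫_0^3 v(x) φ(x) dx = ∫_0^3 (3*x^4 - 9*x^3) dx. Term by term:
  ∫_0^3 3*x^4 dx = 729/5;  ∫_0^3 -9*x^3 dx = -729/4.
Sum: 729/5 − 729/4 = -729/20.
So RHS = -∫_0^3 v(x) φ(x) dx = 729/20.
LHS = RHS, so the identity holds for this test φ.
Moreover u is smooth here and v(x) = u'(x) = -3*x**2 pointwise, so the identity holds for every test function. Hence v is the weak derivative of u.


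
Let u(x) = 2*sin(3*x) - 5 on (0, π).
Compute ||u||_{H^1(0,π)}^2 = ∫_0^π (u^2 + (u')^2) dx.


||u||_{H^1(0,π)}^2 = -40/3 + 45*π

u'(x) = 6*cos(3*x).
Expand u² and (u')² and integrate term by term on (0, π), using: for integers n ≥ 1, ∫_0^π sin²(nx) dx = ∫_0^π cos²(nx) dx = π/2; for n ≠ n', ∫_0^π sin(nx)sin(n'x) dx = ∫_0^π cos(nx)cos(n'x) dx = 0; and by product-to-sum, ∫_0^π sin(nx)cos(n'x) dx = ½∫_0^π [sin((n+n')x) + sin((n−n')x)] dx, which is 0 when n+n' is even and 2n/(n²−n'²) when n+n' is odd (it need not vanish on (0, π)). For the constant mode: ∫_0^π 1 dx = π, ∫_0^π cos(nx) dx = 0, ∫_0^π sin(nx) dx = (1−(−1)^n)/n.
  u² squared terms: (-5)²·∫1 dx = 25·π = 25*π;  (2)²·∫sin(3x)² dx = 4·π/2 = 2*π.
  u² cross terms: 2·(-5)·(2)·∫1·sin(3x) dx = -20·(2/3) = -40/3.
  So ∫_0^π u² dx = 25*π + 2*π − 40/3 = -40/3 + 27*π.
  (u')² squared terms: (6)²·∫cos(3x)² dx = 36·π/2 = 18*π.
  So ∫_0^π (u')² dx = 18*π.
||u||_{H^1}^2 = (-40/3 + 27*π) + (18*π) = -40/3 + 45*π.


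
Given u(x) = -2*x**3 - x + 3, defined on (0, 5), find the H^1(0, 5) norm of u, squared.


||u||_{H^1}^2 = 1433975/21

The H^1 norm (squared) on an interval (0, L) is
  ||u||_{H^1}^2 = ∫_0^L u(x)^2 dx + ∫_0^L u'(x)^2 dx.
Compute u'(x) = -6*x**2 - 1.
Then u(x)^2 = 4*x**6 + 4*x**4 - 12*x**3 + x**2 - 6*x + 9 and u'(x)^2 = 36*x**4 + 12*x**2 + 1.
Integrate each monomial from 0 to 5 using ∫_0^5 c·x^n dx = c·5^(n+1)/(n+1):
  ∫_0^5 u(x)^2 dx = ∫_0^5 (4*x^6 + 4*x^4 - 12*x^3 + x^2 - 6*x + 9) dx. Term by term:
    ∫_0^5 4*x^6 dx = 312500/7;  ∫_0^5 4*x^4 dx = 2500;  ∫_0^5 -12*x^3 dx = -1875;
    ∫_0^5 x^2 dx = 125/3;  ∫_0^5 -6*x dx = -75;  ∫_0^5 9 dx = 45.
  Sum: 312500/7 + 2500 − 1875 + 125/3 − 75 + 45 = 950870/21.
  ∫_0^5 u'(x)^2 dx = ∫_0^5 (36*x^4 + 12*x^2 + 1) dx. Term by term:
    ∫_0^5 36*x^4 dx = 22500;  ∫_0^5 12*x^2 dx = 500;  ∫_0^5 1 dx = 5.
  Sum: 22500 + 500 + 5 = 23005.
Adding: ||u||_{H^1}^2 = 950870/21 + 23005 = 1433975/21.


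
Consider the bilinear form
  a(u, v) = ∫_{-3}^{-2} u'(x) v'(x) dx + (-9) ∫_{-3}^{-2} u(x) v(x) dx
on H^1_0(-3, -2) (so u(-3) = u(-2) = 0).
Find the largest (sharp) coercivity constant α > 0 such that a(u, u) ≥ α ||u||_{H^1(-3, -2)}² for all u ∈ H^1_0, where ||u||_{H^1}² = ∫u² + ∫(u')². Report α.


α = (-9 + π^2)/(1 + π^2)

Coercivity of a(·,·) on H^1_0(-3, -2) means a(u, u) ≥ α ||u||_{H^1}² for every u ∈ H^1_0.
The interval has length L = 1, and Poincaré/coercivity depend only on L. Here a(u, u) = ∫(u')² + (-9)·∫u².
Here c = -9 < 0 with |c| < (π/L)² = π^2, so coercivity still holds. The condition a(u,u) ≥ α||u||_{H^1}² reads (1−α)∫(u')² ≥ (α−c)∫u². Any admissible α is ≤ 1 (rapidly oscillating u have ∫u²/∫(u')² → 0), and α = 1 would force 0 ≥ (1−c)∫u², impossible since c < 1; so 1−α > 0. By the sharp Poincaré inequality on H^1_0 of an interval of length L, ∫(u')² ≥ (π/L)²∫u² with equality for the first sine mode sin(π(x−x₀)/L) (x₀ the left endpoint), so the inequality holds for all u iff (1−α)(π/L)² ≥ α − c, i.e. α ≤ ((π/L)² + c)/((π/L)² + 1) = (1 + c(L/π)²)/(1 + (L/π)²). (Direct route, valid since c ≤ 0: Poincaré gives c∫u² ≥ c(L/π)²∫(u')², so a(u,u) ≥ (1 + c(L/π)²)∫(u')², while ||u||_{H^1}² ≤ (1 + (L/π)²)∫(u')²; dividing yields the same α.) With (π/L)² = π^2 and c = -9, the largest admissible constant is α = ((π/L)² + c)/((π/L)² + 1).
Simplifying, α = (-9 + π^2)/(1 + π^2).


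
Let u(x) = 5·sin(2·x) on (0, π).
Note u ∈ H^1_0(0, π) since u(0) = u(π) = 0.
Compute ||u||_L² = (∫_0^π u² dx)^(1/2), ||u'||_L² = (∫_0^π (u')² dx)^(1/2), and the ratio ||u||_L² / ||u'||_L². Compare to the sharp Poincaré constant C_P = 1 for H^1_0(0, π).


||u||_L² / ||u'||_L² = 1/2 < C_P = 1.

u(x) = 5·sin(2·x), so u'(x) = 10*cos(2*x).
Writing u(x) = A·sin(kπx/L) with A = 5 and k = 2, use ∫_0^L sin²(kπx/L) dx = L/2 and ∫_0^L cos²(kπx/L) dx = L/2.
u² = 25·sin²(2·x) and (u')² = 100·cos²(2·x), and each of sin², cos² integrates to L/2 = π/2 over (0, π).
∫_0^π u² dx = 25*π/2, so ||u||_L² = 5*sqrt(2)*sqrt(π)/2.
∫_0^π (u')² dx = 50*π, so ||u'||_L² = 5*sqrt(2)*sqrt(π).
Ratio ||u||_L² / ||u'||_L² = 1/2.
Sharp Poincaré constant on H^1_0(0, π) is C_P = L/π = 1, achieved by sin(x).
This is the k = 2 harmonic; the ratio L/(kπ) is strictly less than C_P = L/π, consistent with the sharp inequality ||u||_L² ≤ C_P ||u'||_L².


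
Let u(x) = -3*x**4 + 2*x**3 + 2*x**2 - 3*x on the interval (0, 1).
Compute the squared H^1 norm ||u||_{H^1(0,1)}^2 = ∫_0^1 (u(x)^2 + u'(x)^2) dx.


||u||_{H^1}^2 = 1259/210

The H^1 norm (squared) on an interval (0, L) is
  ||u||_{H^1}^2 = ∫_0^L u(x)^2 dx + ∫_0^L u'(x)^2 dx.
Compute u'(x) = -12*x**3 + 6*x**2 + 4*x - 3.
Then u(x)^2 = 9*x**8 - 12*x**7 - 8*x**6 + 26*x**5 - 8*x**4 - 12*x**3 + 9*x**2 and u'(x)^2 = 144*x**6 - 144*x**5 - 60*x**4 + 120*x**3 - 20*x**2 - 24*x + 9.
Integrate each monomial from 0 to 1 using ∫_0^1 c·x^n dx = c·1^(n+1)/(n+1):
  ∫_0^1 u(x)^2 dx = ∫_0^1 (9*x^8 - 12*x^7 - 8*x^6 + 26*x^5 - 8*x^4 - 12*x^3 + 9*x^2) dx. Term by term:
    ∫_0^1 9*x^8 dx = 1;  ∫_0^1 -12*x^7 dx = -3/2;  ∫_0^1 -8*x^6 dx = -8/7;
    ∫_0^1 26*x^5 dx = 13/3;  ∫_0^1 -8*x^4 dx = -8/5;  ∫_0^1 -12*x^3 dx = -3;
    ∫_0^1 9*x^2 dx = 3.
  Sum: 1 − 3/2 − 8/7 + 13/3 − 8/5 − 3 + 3 = 229/210.
  ∫_0^1 u'(x)^2 dx = ∫_0^1 (144*x^6 - 144*x^5 - 60*x^4 + 120*x^3 - 20*x^2 - 24*x + 9) dx. Term by term:
    ∫_0^1 144*x^6 dx = 144/7;  ∫_0^1 -144*x^5 dx = -24;  ∫_0^1 -60*x^4 dx = -12;
    ∫_0^1 120*x^3 dx = 30;  ∫_0^1 -20*x^2 dx = -20/3;  ∫_0^1 -24*x dx = -12;
    ∫_0^1 9 dx = 9.
  Sum: 144/7 − 24 − 12 + 30 − 20/3 − 12 + 9 = 103/21.
Adding: ||u||_{H^1}^2 = 229/210 + 103/21 = 1259/210.


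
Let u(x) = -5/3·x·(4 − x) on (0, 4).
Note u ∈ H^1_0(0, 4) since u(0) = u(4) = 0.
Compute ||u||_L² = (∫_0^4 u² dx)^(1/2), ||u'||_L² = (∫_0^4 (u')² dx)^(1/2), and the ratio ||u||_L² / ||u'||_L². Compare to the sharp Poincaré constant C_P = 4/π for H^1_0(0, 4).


||u||_L² / ||u'||_L² = 2*sqrt(10)/5 < C_P = 4/π.

u(x) = -5/3·x·(4 − x), so u'(x) = 10*x/3 - 20/3.
u(x) = -5/3·x·(4 − x) vanishes at x = 0 and x = 4, so u ∈ H^1_0(0, 4). Differentiate via the product rule and integrate the resulting polynomials term by term.
  ∫_0^4 u² dx = ∫_0^4 (25*x^4/9 - 200*x^3/9 + 400*x^2/9) dx. Term by term:
    ∫_0^4 25*x^4/9 dx = 5120/9;  ∫_0^4 -200*x^3/9 dx = -12800/9;  ∫_0^4 400*x^2/9 dx = 25600/27.
  Sum: 5120/9 − 12800/9 + 25600/27 = 2560/27.
  ∫_0^4 (u')² dx = ∫_0^4 (100*x^2/9 - 400*x/9 + 400/9) dx. Term by term:
    ∫_0^4 100*x^2/9 dx = 6400/27;  ∫_0^4 -400*x/9 dx = -3200/9;  ∫_0^4 400/9 dx = 1600/9.
  Sum: 6400/27 − 3200/9 + 1600/9 = 1600/27.
∫_0^4 u² dx = 2560/27, so ||u||_L² = 16*sqrt(30)/9.
∫_0^4 (u')² dx = 1600/27, so ||u'||_L² = 40*sqrt(3)/9.
Ratio ||u||_L² / ||u'||_L² = 2*sqrt(10)/5.
Sharp Poincaré constant on H^1_0(0, 4) is C_P = L/π = 4/π, achieved by sin(π/4·x).
A polynomial bump cannot attain the sharp Poincaré constant (only the first sine eigenfunction does), so the ratio is strictly less than C_P, consistent with ||u||_L² ≤ C_P ||u'||_L².


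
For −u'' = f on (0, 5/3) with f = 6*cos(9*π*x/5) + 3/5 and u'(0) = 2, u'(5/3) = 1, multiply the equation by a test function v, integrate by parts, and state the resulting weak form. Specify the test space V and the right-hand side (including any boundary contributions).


V = H^1(0, 5/3) (v unrestricted at boundary; u is determined up to an additive constant); weak form: ∫_0^5/3 u'v' dx = ∫_0^5/3 (6*cos(9*π*x/5) + 3/5) v dx + v(5/3) − 2·v(0) for all v ∈ V.

Multiply both sides by a test function v and integrate from 0 to 5/3:
  ∫_0^5/3 −u''(x) v(x) dx = ∫_0^5/3 f(x) v(x) dx.
Integrate the LHS by parts once:
  ∫_0^5/3 −u'' v dx = −[u'(x) v(x)]_0^5/3 + ∫_0^5/3 u'(x) v'(x) dx.
Thus ∫_0^5/3 u'(x) v'(x) dx = ∫_0^5/3 f(x) v(x) dx + [u'(x) v(x)]_0^5/3.
Choose V so that boundary terms are either known or forced to vanish.
u has inhomogeneous Neumann u'(0) = 2, u'(5/3) = 1. [u' v]_0^5/3 = (1)·v(5/3) − (2)·v(0) = v(5/3) − 2·v(0). Take V = H^1(0, 5/3); boundary term becomes part of RHS.
Weak formulation: find u (satisfying any essential BC) such that ∫_0^5/3 u'(x) v'(x) dx = ∫_0^5/3 f v dx + v(5/3) − 2·v(0) for all v ∈ V (Neumann data are natural BCs: they enter the RHS as boundary terms).
Substituting f(x) = 6*cos(9*π*x/5) + 3/5, the right-hand side is ∫_0^5/3 (6*cos(9*π*x/5) + 3/5) v dx + v(5/3) − 2·v(0).
Compatibility check (pure Neumann): taking v ≡ 1 ∈ V gives 0 = ∫_0^5/3 f dx + (1) − (2), i.e. ∫_0^5/3 f dx must equal u'(0) − u'(5/3) = 1. Indeed ∫_0^5/3 (6*cos(9*π*x/5) + 3/5) dx = 1, so the data are compatible. The solution is then unique only up to an additive constant (fix it e.g. by requiring ∫_0^5/3 u dx = 0).


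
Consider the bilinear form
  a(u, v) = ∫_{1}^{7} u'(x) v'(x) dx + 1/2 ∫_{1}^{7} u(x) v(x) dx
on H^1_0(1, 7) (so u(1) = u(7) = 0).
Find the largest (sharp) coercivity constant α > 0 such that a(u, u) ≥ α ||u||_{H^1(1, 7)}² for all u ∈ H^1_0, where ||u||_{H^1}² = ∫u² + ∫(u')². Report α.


α = (π^2 + 18)/(π^2 + 36)

Coercivity of a(·,·) on H^1_0(1, 7) means a(u, u) ≥ α ||u||_{H^1}² for every u ∈ H^1_0.
The interval has length L = 6, and Poincaré/coercivity depend only on L. Here a(u, u) = ∫(u')² + (1/2)·∫u².
Here 0 < c = 1/2 < 1. The condition a(u,u) ≥ α||u||_{H^1}² reads (1−α)∫(u')² ≥ (α−c)∫u². Any admissible α is ≤ 1 (rapidly oscillating u have ∫u²/∫(u')² → 0), and α = 1 would force 0 ≥ (1−c)∫u², impossible since c < 1; so 1−α > 0. By the sharp Poincaré inequality on H^1_0 of an interval of length L, ∫(u')² ≥ (π/L)²∫u² with equality for the first sine mode sin(π(x−x₀)/L) (x₀ the left endpoint), so the inequality holds for all u iff (1−α)(π/L)² ≥ α − c, i.e. α ≤ ((π/L)² + c)/((π/L)² + 1) = (1 + c(L/π)²)/(1 + (L/π)²). With (π/L)² = π^2/36 and c = 1/2, the largest admissible constant is α = ((π/L)² + c)/((π/L)² + 1).
Simplifying, α = (π^2 + 18)/(π^2 + 36).


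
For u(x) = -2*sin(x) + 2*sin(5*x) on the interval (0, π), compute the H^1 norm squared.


||u||_{H^1(0,π)}^2 = 56*π

u'(x) = -2*cos(x) + 10*cos(5*x).
Expand u² and (u')² and integrate term by term on (0, π), using: for integers n ≥ 1, ∫_0^π sin²(nx) dx = ∫_0^π cos²(nx) dx = π/2; for n ≠ n', ∫_0^π sin(nx)sin(n'x) dx = ∫_0^π cos(nx)cos(n'x) dx = 0; and by product-to-sum, ∫_0^π sin(nx)cos(n'x) dx = ½∫_0^π [sin((n+n')x) + sin((n−n')x)] dx, which is 0 when n+n' is even and 2n/(n²−n'²) when n+n' is odd (it need not vanish on (0, π)).
  u² squared terms: (-2)²·∫sin(x)² dx = 4·π/2 = 2*π;  (2)²·∫sin(5x)² dx = 4·π/2 = 2*π.
  u² cross terms: 2·(-2)·(2)·∫sin(x)·sin(5x) dx = -8·(0) = 0.
  So ∫_0^π u² dx = 2*π + 2*π + 0 = 4*π.
  (u')² squared terms: (-2)²·∫cos(x)² dx = 4·π/2 = 2*π;  (10)²·∫cos(5x)² dx = 100·π/2 = 50*π.
  (u')² cross terms: 2·(-2)·(10)·∫cos(x)·cos(5x) dx = -40·(0) = 0.
  So ∫_0^π (u')² dx = 2*π + 50*π + 0 = 52*π.
||u||_{H^1}^2 = (4*π) + (52*π) = 56*π.


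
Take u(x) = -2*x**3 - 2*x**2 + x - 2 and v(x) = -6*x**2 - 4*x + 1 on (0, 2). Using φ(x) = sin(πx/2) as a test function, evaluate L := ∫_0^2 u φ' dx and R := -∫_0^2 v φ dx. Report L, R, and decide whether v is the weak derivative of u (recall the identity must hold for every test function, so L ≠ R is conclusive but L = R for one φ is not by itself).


LHS = -192/π^3 + 60/π, RHS = -192/π^3 + 60/π. Yes, v = u' weakly.

u(x) = -2*x**3 - 2*x**2 + x - 2, classical derivative u'(x) = -6*x**2 - 4*x + 1.
φ(x) = sin(πx/2), so φ'(x) = π*cos(π*x/2)/2.
Note φ(0) = φ(2) = 0, so the boundary term u·φ vanishes.
LHS = ∫_0^2 u(x) φ'(x) dx = ∫_0^2 (-π*x^3*cos(π*x/2) - π*x^2*cos(π*x/2) + π*x*cos(π*x/2)/2 - π*cos(π*x/2)) dx. Term by term:
  ∫_0^2 -π*cos(π*x/2) dx = 0;  ∫_0^2 π*x*cos(π*x/2)/2 dx = -4/π;  ∫_0^2 -π*x^2*cos(π*x/2) dx = 16/π;
  ∫_0^2 -π*x^3*cos(π*x/2) dx = -192/π^3 + 48/π.
Sum: 0 − 4/π + 16/π + -192/π^3 + 48/π = -192/π^3 + 60/π.
So LHS = -192/π^3 + 60/π.
∫_0^2 v(x) φ(x) dx = ∫_0^2 (-6*x^2*sin(π*x/2) - 4*x*sin(π*x/2) + sin(π*x/2)) dx. Term by term:
  ∫_0^2 -6*x^2*sin(π*x/2) dx = -48/π + 192/π^3;  ∫_0^2 -4*x*sin(π*x/2) dx = -16/π;  ∫_0^2 sin(π*x/2) dx = 4/π.
Sum: -48/π + 192/π^3 − 16/π + 4/π = -60/π + 192/π^3.
So RHS = -∫_0^2 v(x) φ(x) dx = -192/π^3 + 60/π.
LHS = RHS, so the identity holds for this test φ.
Moreover u is smooth here and v(x) = u'(x) = -6*x**2 - 4*x + 1 pointwise, so the identity holds for every test function. Hence v is the weak derivative of u.


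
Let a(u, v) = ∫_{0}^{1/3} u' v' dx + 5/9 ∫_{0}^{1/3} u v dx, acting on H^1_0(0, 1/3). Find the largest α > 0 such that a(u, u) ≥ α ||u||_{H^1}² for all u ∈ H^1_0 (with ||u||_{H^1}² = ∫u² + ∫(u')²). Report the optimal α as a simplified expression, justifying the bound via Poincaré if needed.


α = (5 + 81*π^2)/(9*(1 + 9*π^2))

Coercivity of a(·,·) on H^1_0(0, 1/3) means a(u, u) ≥ α ||u||_{H^1}² for every u ∈ H^1_0.
The interval has length L = 1/3, and Poincaré/coercivity depend only on L. Here a(u, u) = ∫(u')² + (5/9)·∫u².
Here 0 < c = 5/9 < 1. The condition a(u,u) ≥ α||u||_{H^1}² reads (1−α)∫(u')² ≥ (α−c)∫u². Any admissible α is ≤ 1 (rapidly oscillating u have ∫u²/∫(u')² → 0), and α = 1 would force 0 ≥ (1−c)∫u², impossible since c < 1; so 1−α > 0. By the sharp Poincaré inequality on H^1_0 of an interval of length L, ∫(u')² ≥ (π/L)²∫u² with equality for the first sine mode sin(π(x−x₀)/L) (x₀ the left endpoint), so the inequality holds for all u iff (1−α)(π/L)² ≥ α − c, i.e. α ≤ ((π/L)² + c)/((π/L)² + 1) = (1 + c(L/π)²)/(1 + (L/π)²). With (π/L)² = 9*π^2 and c = 5/9, the largest admissible constant is α = ((π/L)² + c)/((π/L)² + 1).
Simplifying, α = (5 + 81*π^2)/(9*(1 + 9*π^2)).


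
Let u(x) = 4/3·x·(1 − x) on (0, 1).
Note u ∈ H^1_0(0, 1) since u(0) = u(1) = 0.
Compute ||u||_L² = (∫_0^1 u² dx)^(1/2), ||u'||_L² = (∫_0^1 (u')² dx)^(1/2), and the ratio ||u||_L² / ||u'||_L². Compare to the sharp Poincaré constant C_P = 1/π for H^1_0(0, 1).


||u||_L² / ||u'||_L² = sqrt(10)/10 < C_P = 1/π.

u(x) = 4/3·x·(1 − x), so u'(x) = 4/3 - 8*x/3.
u(x) = 4/3·x·(1 − x) vanishes at x = 0 and x = 1, so u ∈ H^1_0(0, 1). Differentiate via the product rule and integrate the resulting polynomials term by term.
  ∫_0^1 u² dx = ∫_0^1 (16*x^4/9 - 32*x^3/9 + 16*x^2/9) dx. Term by term:
    ∫_0^1 16*x^4/9 dx = 16/45;  ∫_0^1 -32*x^3/9 dx = -8/9;  ∫_0^1 16*x^2/9 dx = 16/27.
  Sum: 16/45 − 8/9 + 16/27 = 8/135.
  ∫_0^1 (u')² dx = ∫_0^1 (64*x^2/9 - 64*x/9 + 16/9) dx. Term by term:
    ∫_0^1 64*x^2/9 dx = 64/27;  ∫_0^1 -64*x/9 dx = -32/9;  ∫_0^1 16/9 dx = 16/9.
  Sum: 64/27 − 32/9 + 16/9 = 16/27.
∫_0^1 u² dx = 8/135, so ||u||_L² = 2*sqrt(30)/45.
∫_0^1 (u')² dx = 16/27, so ||u'||_L² = 4*sqrt(3)/9.
Ratio ||u||_L² / ||u'||_L² = sqrt(10)/10.
Sharp Poincaré constant on H^1_0(0, 1) is C_P = L/π = 1/π, achieved by sin(π·x).
A polynomial bump cannot attain the sharp Poincaré constant (only the first sine eigenfunction does), so the ratio is strictly less than C_P, consistent with ||u||_L² ≤ C_P ||u'||_L².


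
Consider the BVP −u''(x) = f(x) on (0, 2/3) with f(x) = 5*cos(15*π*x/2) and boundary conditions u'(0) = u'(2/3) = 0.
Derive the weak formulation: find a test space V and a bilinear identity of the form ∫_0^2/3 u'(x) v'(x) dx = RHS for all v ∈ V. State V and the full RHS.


V = H^1(0, 2/3) (no boundary constraint on v; u is determined up to an additive constant); weak form: ∫_0^2/3 u'v' dx = ∫_0^2/3 (5*cos(15*π*x/2)) v dx for all v ∈ V.

Multiply both sides by a test function v and integrate from 0 to 2/3:
  ∫_0^2/3 −u''(x) v(x) dx = ∫_0^2/3 f(x) v(x) dx.
Integrate the LHS by parts once:
  ∫_0^2/3 −u'' v dx = −[u'(x) v(x)]_0^2/3 + ∫_0^2/3 u'(x) v'(x) dx.
Thus ∫_0^2/3 u'(x) v'(x) dx = ∫_0^2/3 f(x) v(x) dx + [u'(x) v(x)]_0^2/3.
Choose V so that boundary terms are either known or forced to vanish.
u has homogeneous Neumann: u'(0) = u'(2/3) = 0. So [u' v]_0^2/3 = 0·v(2/3) − 0·v(0) = 0 for any v; take V = H^1(0, 2/3).
Weak formulation: find u (satisfying any essential BC) such that ∫_0^2/3 u'(x) v'(x) dx = ∫_0^2/3 f v dx for all v ∈ V (homogeneous Neumann, so boundary terms vanish).
Substituting f(x) = 5*cos(15*π*x/2), the right-hand side is ∫_0^2/3 (5*cos(15*π*x/2)) v dx.
Compatibility check (pure Neumann): taking v ≡ 1 ∈ V gives 0 = ∫_0^2/3 f dx + (0) − (0), i.e. ∫_0^2/3 f dx must equal u'(0) − u'(2/3) = 0. Indeed ∫_0^2/3 (5*cos(15*π*x/2)) dx = 0, so the data are compatible. The solution is then unique only up to an additive constant (fix it e.g. by requiring ∫_0^2/3 u dx = 0).
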